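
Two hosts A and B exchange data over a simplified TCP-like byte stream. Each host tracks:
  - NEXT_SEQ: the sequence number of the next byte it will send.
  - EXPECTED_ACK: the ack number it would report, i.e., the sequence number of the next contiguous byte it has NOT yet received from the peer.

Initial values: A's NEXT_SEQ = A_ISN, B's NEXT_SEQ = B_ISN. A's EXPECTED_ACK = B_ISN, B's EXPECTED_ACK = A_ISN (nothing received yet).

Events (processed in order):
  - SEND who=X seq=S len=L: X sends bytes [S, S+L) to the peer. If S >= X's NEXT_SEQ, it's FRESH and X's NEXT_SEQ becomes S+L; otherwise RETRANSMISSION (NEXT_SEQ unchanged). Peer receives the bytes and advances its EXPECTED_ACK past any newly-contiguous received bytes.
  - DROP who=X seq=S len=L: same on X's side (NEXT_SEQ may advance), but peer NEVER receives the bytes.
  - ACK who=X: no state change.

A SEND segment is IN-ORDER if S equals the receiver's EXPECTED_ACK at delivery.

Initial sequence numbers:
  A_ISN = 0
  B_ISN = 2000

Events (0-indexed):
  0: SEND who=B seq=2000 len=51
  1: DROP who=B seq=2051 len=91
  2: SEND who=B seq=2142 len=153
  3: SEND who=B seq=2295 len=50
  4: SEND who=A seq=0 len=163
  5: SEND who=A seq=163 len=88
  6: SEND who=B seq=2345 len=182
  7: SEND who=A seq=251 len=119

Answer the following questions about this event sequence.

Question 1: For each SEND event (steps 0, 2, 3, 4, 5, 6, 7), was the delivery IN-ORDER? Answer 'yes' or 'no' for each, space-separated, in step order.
Answer: yes no no yes yes no yes

Derivation:
Step 0: SEND seq=2000 -> in-order
Step 2: SEND seq=2142 -> out-of-order
Step 3: SEND seq=2295 -> out-of-order
Step 4: SEND seq=0 -> in-order
Step 5: SEND seq=163 -> in-order
Step 6: SEND seq=2345 -> out-of-order
Step 7: SEND seq=251 -> in-order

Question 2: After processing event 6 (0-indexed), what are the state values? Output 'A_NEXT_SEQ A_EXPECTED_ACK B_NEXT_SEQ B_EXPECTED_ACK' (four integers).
After event 0: A_seq=0 A_ack=2051 B_seq=2051 B_ack=0
After event 1: A_seq=0 A_ack=2051 B_seq=2142 B_ack=0
After event 2: A_seq=0 A_ack=2051 B_seq=2295 B_ack=0
After event 3: A_seq=0 A_ack=2051 B_seq=2345 B_ack=0
After event 4: A_seq=163 A_ack=2051 B_seq=2345 B_ack=163
After event 5: A_seq=251 A_ack=2051 B_seq=2345 B_ack=251
After event 6: A_seq=251 A_ack=2051 B_seq=2527 B_ack=251

251 2051 2527 251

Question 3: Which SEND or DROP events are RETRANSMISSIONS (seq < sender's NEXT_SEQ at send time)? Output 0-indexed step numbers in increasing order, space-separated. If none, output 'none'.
Answer: none

Derivation:
Step 0: SEND seq=2000 -> fresh
Step 1: DROP seq=2051 -> fresh
Step 2: SEND seq=2142 -> fresh
Step 3: SEND seq=2295 -> fresh
Step 4: SEND seq=0 -> fresh
Step 5: SEND seq=163 -> fresh
Step 6: SEND seq=2345 -> fresh
Step 7: SEND seq=251 -> fresh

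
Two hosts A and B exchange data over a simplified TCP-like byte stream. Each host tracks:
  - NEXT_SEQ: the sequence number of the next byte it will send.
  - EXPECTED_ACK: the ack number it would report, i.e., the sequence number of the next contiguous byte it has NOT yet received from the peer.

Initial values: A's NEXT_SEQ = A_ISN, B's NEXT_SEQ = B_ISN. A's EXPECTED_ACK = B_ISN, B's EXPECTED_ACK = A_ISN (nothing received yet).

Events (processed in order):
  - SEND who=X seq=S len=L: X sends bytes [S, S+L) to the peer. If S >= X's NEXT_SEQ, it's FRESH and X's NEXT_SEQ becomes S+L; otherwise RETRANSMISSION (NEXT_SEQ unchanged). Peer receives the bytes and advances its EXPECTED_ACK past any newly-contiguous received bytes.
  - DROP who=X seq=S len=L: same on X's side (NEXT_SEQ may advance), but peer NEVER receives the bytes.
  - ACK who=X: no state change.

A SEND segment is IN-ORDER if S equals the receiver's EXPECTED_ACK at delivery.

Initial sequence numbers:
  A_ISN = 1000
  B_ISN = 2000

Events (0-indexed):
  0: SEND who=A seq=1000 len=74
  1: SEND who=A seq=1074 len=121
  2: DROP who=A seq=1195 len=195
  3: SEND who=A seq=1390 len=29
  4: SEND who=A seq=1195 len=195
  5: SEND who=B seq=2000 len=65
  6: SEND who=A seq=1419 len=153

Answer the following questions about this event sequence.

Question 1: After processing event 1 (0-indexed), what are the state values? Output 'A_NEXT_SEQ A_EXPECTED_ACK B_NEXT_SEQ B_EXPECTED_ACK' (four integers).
After event 0: A_seq=1074 A_ack=2000 B_seq=2000 B_ack=1074
After event 1: A_seq=1195 A_ack=2000 B_seq=2000 B_ack=1195

1195 2000 2000 1195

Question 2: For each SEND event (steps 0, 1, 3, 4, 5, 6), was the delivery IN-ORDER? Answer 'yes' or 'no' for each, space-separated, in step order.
Answer: yes yes no yes yes yes

Derivation:
Step 0: SEND seq=1000 -> in-order
Step 1: SEND seq=1074 -> in-order
Step 3: SEND seq=1390 -> out-of-order
Step 4: SEND seq=1195 -> in-order
Step 5: SEND seq=2000 -> in-order
Step 6: SEND seq=1419 -> in-order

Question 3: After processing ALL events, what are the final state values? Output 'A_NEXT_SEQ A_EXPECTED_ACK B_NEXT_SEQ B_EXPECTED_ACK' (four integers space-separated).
After event 0: A_seq=1074 A_ack=2000 B_seq=2000 B_ack=1074
After event 1: A_seq=1195 A_ack=2000 B_seq=2000 B_ack=1195
After event 2: A_seq=1390 A_ack=2000 B_seq=2000 B_ack=1195
After event 3: A_seq=1419 A_ack=2000 B_seq=2000 B_ack=1195
After event 4: A_seq=1419 A_ack=2000 B_seq=2000 B_ack=1419
After event 5: A_seq=1419 A_ack=2065 B_seq=2065 B_ack=1419
After event 6: A_seq=1572 A_ack=2065 B_seq=2065 B_ack=1572

Answer: 1572 2065 2065 1572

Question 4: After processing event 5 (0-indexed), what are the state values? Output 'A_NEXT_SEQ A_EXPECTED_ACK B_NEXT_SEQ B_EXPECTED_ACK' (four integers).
After event 0: A_seq=1074 A_ack=2000 B_seq=2000 B_ack=1074
After event 1: A_seq=1195 A_ack=2000 B_seq=2000 B_ack=1195
After event 2: A_seq=1390 A_ack=2000 B_seq=2000 B_ack=1195
After event 3: A_seq=1419 A_ack=2000 B_seq=2000 B_ack=1195
After event 4: A_seq=1419 A_ack=2000 B_seq=2000 B_ack=1419
After event 5: A_seq=1419 A_ack=2065 B_seq=2065 B_ack=1419

1419 2065 2065 1419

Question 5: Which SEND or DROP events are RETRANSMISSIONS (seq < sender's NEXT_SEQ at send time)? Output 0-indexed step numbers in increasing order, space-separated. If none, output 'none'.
Answer: 4

Derivation:
Step 0: SEND seq=1000 -> fresh
Step 1: SEND seq=1074 -> fresh
Step 2: DROP seq=1195 -> fresh
Step 3: SEND seq=1390 -> fresh
Step 4: SEND seq=1195 -> retransmit
Step 5: SEND seq=2000 -> fresh
Step 6: SEND seq=1419 -> fresh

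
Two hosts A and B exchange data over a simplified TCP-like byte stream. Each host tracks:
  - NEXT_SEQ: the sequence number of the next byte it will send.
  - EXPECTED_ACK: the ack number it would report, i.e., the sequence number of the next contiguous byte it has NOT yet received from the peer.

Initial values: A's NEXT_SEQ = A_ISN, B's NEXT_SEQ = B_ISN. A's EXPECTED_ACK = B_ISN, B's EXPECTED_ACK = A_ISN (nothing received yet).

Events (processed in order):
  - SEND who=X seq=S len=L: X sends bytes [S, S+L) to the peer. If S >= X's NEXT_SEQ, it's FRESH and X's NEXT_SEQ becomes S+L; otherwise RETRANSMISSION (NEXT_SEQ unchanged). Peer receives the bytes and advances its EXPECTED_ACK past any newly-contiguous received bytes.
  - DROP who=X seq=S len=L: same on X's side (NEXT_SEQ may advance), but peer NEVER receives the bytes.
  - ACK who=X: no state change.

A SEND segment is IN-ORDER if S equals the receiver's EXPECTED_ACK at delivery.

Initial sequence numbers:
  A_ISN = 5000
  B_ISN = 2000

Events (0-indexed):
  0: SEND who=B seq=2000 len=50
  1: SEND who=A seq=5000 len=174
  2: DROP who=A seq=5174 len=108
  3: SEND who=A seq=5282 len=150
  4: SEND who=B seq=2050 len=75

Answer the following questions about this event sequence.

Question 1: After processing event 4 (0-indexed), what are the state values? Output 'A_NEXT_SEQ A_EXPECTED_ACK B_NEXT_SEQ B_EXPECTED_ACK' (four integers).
After event 0: A_seq=5000 A_ack=2050 B_seq=2050 B_ack=5000
After event 1: A_seq=5174 A_ack=2050 B_seq=2050 B_ack=5174
After event 2: A_seq=5282 A_ack=2050 B_seq=2050 B_ack=5174
After event 3: A_seq=5432 A_ack=2050 B_seq=2050 B_ack=5174
After event 4: A_seq=5432 A_ack=2125 B_seq=2125 B_ack=5174

5432 2125 2125 5174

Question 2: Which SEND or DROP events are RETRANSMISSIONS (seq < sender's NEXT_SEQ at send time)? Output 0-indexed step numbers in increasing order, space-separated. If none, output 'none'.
Answer: none

Derivation:
Step 0: SEND seq=2000 -> fresh
Step 1: SEND seq=5000 -> fresh
Step 2: DROP seq=5174 -> fresh
Step 3: SEND seq=5282 -> fresh
Step 4: SEND seq=2050 -> fresh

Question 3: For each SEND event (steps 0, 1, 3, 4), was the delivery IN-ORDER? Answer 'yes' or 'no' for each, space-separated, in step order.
Answer: yes yes no yes

Derivation:
Step 0: SEND seq=2000 -> in-order
Step 1: SEND seq=5000 -> in-order
Step 3: SEND seq=5282 -> out-of-order
Step 4: SEND seq=2050 -> in-order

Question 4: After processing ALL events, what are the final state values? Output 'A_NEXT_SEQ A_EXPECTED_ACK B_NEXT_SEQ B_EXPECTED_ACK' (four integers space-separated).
Answer: 5432 2125 2125 5174

Derivation:
After event 0: A_seq=5000 A_ack=2050 B_seq=2050 B_ack=5000
After event 1: A_seq=5174 A_ack=2050 B_seq=2050 B_ack=5174
After event 2: A_seq=5282 A_ack=2050 B_seq=2050 B_ack=5174
After event 3: A_seq=5432 A_ack=2050 B_seq=2050 B_ack=5174
After event 4: A_seq=5432 A_ack=2125 B_seq=2125 B_ack=5174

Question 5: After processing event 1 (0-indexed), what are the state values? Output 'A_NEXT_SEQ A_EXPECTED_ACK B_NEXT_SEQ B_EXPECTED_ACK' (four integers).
After event 0: A_seq=5000 A_ack=2050 B_seq=2050 B_ack=5000
After event 1: A_seq=5174 A_ack=2050 B_seq=2050 B_ack=5174

5174 2050 2050 5174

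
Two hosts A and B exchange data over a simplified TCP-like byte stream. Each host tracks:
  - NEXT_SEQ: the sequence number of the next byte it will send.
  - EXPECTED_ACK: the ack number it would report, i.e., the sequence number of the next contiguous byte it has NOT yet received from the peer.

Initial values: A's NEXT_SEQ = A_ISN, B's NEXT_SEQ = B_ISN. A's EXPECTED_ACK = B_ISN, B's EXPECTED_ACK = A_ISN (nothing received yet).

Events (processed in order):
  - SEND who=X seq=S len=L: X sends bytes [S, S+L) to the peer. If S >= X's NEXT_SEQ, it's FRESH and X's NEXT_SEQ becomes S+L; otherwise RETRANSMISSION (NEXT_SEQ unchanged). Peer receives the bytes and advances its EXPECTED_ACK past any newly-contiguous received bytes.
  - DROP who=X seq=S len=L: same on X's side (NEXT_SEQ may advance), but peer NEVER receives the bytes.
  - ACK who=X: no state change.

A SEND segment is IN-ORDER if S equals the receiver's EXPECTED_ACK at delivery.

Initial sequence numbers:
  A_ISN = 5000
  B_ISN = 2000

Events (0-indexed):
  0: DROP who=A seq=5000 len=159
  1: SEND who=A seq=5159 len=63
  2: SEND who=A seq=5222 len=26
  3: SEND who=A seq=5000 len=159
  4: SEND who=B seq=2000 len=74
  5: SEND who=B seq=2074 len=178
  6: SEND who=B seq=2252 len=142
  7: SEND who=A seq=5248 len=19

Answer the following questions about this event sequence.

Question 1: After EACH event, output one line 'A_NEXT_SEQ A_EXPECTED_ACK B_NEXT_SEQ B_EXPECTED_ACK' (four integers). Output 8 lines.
5159 2000 2000 5000
5222 2000 2000 5000
5248 2000 2000 5000
5248 2000 2000 5248
5248 2074 2074 5248
5248 2252 2252 5248
5248 2394 2394 5248
5267 2394 2394 5267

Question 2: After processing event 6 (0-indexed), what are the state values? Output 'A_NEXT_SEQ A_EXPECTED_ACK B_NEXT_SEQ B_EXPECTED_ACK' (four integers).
After event 0: A_seq=5159 A_ack=2000 B_seq=2000 B_ack=5000
After event 1: A_seq=5222 A_ack=2000 B_seq=2000 B_ack=5000
After event 2: A_seq=5248 A_ack=2000 B_seq=2000 B_ack=5000
After event 3: A_seq=5248 A_ack=2000 B_seq=2000 B_ack=5248
After event 4: A_seq=5248 A_ack=2074 B_seq=2074 B_ack=5248
After event 5: A_seq=5248 A_ack=2252 B_seq=2252 B_ack=5248
After event 6: A_seq=5248 A_ack=2394 B_seq=2394 B_ack=5248

5248 2394 2394 5248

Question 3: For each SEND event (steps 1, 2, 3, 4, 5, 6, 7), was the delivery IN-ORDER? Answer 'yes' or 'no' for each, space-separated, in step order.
Step 1: SEND seq=5159 -> out-of-order
Step 2: SEND seq=5222 -> out-of-order
Step 3: SEND seq=5000 -> in-order
Step 4: SEND seq=2000 -> in-order
Step 5: SEND seq=2074 -> in-order
Step 6: SEND seq=2252 -> in-order
Step 7: SEND seq=5248 -> in-order

Answer: no no yes yes yes yes yes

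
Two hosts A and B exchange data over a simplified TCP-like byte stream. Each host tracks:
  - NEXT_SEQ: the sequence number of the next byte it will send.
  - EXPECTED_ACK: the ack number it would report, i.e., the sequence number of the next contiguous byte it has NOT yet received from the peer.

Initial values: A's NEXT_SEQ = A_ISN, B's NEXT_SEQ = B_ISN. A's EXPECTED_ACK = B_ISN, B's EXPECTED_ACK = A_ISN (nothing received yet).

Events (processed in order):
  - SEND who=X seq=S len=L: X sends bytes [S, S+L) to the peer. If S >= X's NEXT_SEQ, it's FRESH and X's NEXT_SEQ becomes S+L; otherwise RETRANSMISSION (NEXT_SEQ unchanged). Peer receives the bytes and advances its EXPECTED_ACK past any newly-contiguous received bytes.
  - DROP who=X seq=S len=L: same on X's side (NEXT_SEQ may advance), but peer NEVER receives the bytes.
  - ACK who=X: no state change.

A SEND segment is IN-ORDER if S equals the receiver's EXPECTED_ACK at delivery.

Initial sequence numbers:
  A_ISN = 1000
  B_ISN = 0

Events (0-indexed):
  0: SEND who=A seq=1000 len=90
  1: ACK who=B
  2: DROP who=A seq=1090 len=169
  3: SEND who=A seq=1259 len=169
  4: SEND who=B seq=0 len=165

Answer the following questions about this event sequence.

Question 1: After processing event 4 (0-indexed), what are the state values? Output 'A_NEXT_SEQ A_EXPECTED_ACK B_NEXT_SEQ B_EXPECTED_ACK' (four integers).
After event 0: A_seq=1090 A_ack=0 B_seq=0 B_ack=1090
After event 1: A_seq=1090 A_ack=0 B_seq=0 B_ack=1090
After event 2: A_seq=1259 A_ack=0 B_seq=0 B_ack=1090
After event 3: A_seq=1428 A_ack=0 B_seq=0 B_ack=1090
After event 4: A_seq=1428 A_ack=165 B_seq=165 B_ack=1090

1428 165 165 1090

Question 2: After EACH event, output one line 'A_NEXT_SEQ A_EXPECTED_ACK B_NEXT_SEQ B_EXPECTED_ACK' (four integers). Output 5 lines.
1090 0 0 1090
1090 0 0 1090
1259 0 0 1090
1428 0 0 1090
1428 165 165 1090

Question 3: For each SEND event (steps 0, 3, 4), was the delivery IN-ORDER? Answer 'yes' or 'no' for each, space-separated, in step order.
Answer: yes no yes

Derivation:
Step 0: SEND seq=1000 -> in-order
Step 3: SEND seq=1259 -> out-of-order
Step 4: SEND seq=0 -> in-order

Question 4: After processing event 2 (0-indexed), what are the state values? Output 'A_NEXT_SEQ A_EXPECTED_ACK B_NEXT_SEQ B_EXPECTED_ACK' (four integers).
After event 0: A_seq=1090 A_ack=0 B_seq=0 B_ack=1090
After event 1: A_seq=1090 A_ack=0 B_seq=0 B_ack=1090
After event 2: A_seq=1259 A_ack=0 B_seq=0 B_ack=1090

1259 0 0 1090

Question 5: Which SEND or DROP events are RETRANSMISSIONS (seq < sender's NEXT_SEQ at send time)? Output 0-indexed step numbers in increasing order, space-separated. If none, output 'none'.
Step 0: SEND seq=1000 -> fresh
Step 2: DROP seq=1090 -> fresh
Step 3: SEND seq=1259 -> fresh
Step 4: SEND seq=0 -> fresh

Answer: none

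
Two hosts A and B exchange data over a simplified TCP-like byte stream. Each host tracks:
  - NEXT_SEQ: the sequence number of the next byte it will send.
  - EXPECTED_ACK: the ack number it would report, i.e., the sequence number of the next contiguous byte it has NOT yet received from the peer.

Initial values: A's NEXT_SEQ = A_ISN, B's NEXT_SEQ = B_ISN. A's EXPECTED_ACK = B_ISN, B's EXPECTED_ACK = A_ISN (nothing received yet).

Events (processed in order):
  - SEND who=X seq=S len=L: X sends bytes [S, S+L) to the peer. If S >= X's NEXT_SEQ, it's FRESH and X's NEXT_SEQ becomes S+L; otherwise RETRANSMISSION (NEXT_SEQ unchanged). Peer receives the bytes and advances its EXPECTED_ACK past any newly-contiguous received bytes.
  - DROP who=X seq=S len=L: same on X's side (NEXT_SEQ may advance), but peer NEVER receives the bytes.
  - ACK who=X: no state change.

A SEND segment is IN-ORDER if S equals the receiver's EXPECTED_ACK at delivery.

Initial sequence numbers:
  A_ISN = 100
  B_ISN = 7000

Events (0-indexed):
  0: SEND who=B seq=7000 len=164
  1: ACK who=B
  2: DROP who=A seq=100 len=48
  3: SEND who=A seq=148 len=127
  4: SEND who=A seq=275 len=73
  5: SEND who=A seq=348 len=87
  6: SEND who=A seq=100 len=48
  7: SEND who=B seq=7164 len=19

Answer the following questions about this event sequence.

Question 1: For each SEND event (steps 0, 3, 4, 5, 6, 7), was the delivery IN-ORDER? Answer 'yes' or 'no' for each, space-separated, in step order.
Step 0: SEND seq=7000 -> in-order
Step 3: SEND seq=148 -> out-of-order
Step 4: SEND seq=275 -> out-of-order
Step 5: SEND seq=348 -> out-of-order
Step 6: SEND seq=100 -> in-order
Step 7: SEND seq=7164 -> in-order

Answer: yes no no no yes yes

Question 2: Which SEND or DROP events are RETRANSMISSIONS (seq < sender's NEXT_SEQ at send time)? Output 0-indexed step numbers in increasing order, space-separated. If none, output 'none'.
Step 0: SEND seq=7000 -> fresh
Step 2: DROP seq=100 -> fresh
Step 3: SEND seq=148 -> fresh
Step 4: SEND seq=275 -> fresh
Step 5: SEND seq=348 -> fresh
Step 6: SEND seq=100 -> retransmit
Step 7: SEND seq=7164 -> fresh

Answer: 6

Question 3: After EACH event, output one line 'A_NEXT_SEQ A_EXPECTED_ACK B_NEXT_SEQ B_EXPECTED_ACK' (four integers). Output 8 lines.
100 7164 7164 100
100 7164 7164 100
148 7164 7164 100
275 7164 7164 100
348 7164 7164 100
435 7164 7164 100
435 7164 7164 435
435 7183 7183 435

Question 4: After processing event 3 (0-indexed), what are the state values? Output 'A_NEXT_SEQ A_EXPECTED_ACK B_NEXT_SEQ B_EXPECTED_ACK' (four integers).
After event 0: A_seq=100 A_ack=7164 B_seq=7164 B_ack=100
After event 1: A_seq=100 A_ack=7164 B_seq=7164 B_ack=100
After event 2: A_seq=148 A_ack=7164 B_seq=7164 B_ack=100
After event 3: A_seq=275 A_ack=7164 B_seq=7164 B_ack=100

275 7164 7164 100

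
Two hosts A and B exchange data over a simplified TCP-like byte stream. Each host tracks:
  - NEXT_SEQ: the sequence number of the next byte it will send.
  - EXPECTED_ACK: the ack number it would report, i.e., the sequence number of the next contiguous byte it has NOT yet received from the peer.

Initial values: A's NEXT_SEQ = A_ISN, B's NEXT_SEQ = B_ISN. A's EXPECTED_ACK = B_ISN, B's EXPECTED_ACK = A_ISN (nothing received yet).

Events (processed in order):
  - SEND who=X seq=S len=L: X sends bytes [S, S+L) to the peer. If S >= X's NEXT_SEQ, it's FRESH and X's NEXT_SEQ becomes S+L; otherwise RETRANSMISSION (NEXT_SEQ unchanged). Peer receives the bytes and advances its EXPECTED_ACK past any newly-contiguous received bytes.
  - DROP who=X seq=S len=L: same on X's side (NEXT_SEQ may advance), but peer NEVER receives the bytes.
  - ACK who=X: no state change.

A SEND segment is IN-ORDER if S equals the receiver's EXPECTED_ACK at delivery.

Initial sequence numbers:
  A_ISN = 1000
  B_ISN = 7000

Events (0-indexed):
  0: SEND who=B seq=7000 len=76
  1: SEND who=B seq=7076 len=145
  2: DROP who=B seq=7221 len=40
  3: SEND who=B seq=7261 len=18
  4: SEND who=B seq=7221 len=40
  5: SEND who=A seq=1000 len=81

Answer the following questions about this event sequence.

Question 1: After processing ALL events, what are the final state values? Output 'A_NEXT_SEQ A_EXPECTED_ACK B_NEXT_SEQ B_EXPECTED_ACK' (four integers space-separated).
Answer: 1081 7279 7279 1081

Derivation:
After event 0: A_seq=1000 A_ack=7076 B_seq=7076 B_ack=1000
After event 1: A_seq=1000 A_ack=7221 B_seq=7221 B_ack=1000
After event 2: A_seq=1000 A_ack=7221 B_seq=7261 B_ack=1000
After event 3: A_seq=1000 A_ack=7221 B_seq=7279 B_ack=1000
After event 4: A_seq=1000 A_ack=7279 B_seq=7279 B_ack=1000
After event 5: A_seq=1081 A_ack=7279 B_seq=7279 B_ack=1081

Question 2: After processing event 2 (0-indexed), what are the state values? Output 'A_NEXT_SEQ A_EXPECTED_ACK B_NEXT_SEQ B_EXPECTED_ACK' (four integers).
After event 0: A_seq=1000 A_ack=7076 B_seq=7076 B_ack=1000
After event 1: A_seq=1000 A_ack=7221 B_seq=7221 B_ack=1000
After event 2: A_seq=1000 A_ack=7221 B_seq=7261 B_ack=1000

1000 7221 7261 1000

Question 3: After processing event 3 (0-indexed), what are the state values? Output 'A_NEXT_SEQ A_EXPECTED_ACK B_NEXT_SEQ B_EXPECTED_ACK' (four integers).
After event 0: A_seq=1000 A_ack=7076 B_seq=7076 B_ack=1000
After event 1: A_seq=1000 A_ack=7221 B_seq=7221 B_ack=1000
After event 2: A_seq=1000 A_ack=7221 B_seq=7261 B_ack=1000
After event 3: A_seq=1000 A_ack=7221 B_seq=7279 B_ack=1000

1000 7221 7279 1000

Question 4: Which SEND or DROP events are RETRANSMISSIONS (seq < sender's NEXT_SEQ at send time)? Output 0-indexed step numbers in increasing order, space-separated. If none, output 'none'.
Step 0: SEND seq=7000 -> fresh
Step 1: SEND seq=7076 -> fresh
Step 2: DROP seq=7221 -> fresh
Step 3: SEND seq=7261 -> fresh
Step 4: SEND seq=7221 -> retransmit
Step 5: SEND seq=1000 -> fresh

Answer: 4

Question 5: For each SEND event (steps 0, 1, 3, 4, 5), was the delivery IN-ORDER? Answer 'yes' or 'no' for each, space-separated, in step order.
Answer: yes yes no yes yes

Derivation:
Step 0: SEND seq=7000 -> in-order
Step 1: SEND seq=7076 -> in-order
Step 3: SEND seq=7261 -> out-of-order
Step 4: SEND seq=7221 -> in-order
Step 5: SEND seq=1000 -> in-order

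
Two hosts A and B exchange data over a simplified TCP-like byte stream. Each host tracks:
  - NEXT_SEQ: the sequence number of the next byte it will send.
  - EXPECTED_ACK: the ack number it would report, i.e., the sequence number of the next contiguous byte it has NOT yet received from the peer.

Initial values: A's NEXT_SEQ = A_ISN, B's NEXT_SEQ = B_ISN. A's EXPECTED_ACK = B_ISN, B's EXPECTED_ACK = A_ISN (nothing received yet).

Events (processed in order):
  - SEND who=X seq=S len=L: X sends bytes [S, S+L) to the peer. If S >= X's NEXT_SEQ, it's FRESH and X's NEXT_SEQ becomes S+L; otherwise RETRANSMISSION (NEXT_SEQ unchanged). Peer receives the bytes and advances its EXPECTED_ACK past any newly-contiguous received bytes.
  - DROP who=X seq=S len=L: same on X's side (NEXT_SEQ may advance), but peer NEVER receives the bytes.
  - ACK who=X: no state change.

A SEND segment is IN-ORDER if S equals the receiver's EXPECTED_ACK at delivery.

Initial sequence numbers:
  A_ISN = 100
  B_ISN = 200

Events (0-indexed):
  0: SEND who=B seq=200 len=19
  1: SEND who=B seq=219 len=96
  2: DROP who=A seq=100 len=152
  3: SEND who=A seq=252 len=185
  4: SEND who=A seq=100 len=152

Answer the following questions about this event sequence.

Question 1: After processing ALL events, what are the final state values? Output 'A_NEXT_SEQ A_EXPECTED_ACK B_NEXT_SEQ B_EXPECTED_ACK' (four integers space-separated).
After event 0: A_seq=100 A_ack=219 B_seq=219 B_ack=100
After event 1: A_seq=100 A_ack=315 B_seq=315 B_ack=100
After event 2: A_seq=252 A_ack=315 B_seq=315 B_ack=100
After event 3: A_seq=437 A_ack=315 B_seq=315 B_ack=100
After event 4: A_seq=437 A_ack=315 B_seq=315 B_ack=437

Answer: 437 315 315 437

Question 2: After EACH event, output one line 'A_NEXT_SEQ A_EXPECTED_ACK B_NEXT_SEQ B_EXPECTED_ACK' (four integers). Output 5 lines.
100 219 219 100
100 315 315 100
252 315 315 100
437 315 315 100
437 315 315 437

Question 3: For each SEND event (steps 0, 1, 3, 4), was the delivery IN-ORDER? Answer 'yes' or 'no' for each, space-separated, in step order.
Step 0: SEND seq=200 -> in-order
Step 1: SEND seq=219 -> in-order
Step 3: SEND seq=252 -> out-of-order
Step 4: SEND seq=100 -> in-order

Answer: yes yes no yes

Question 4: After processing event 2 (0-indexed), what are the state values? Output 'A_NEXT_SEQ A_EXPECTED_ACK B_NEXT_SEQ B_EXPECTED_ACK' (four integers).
After event 0: A_seq=100 A_ack=219 B_seq=219 B_ack=100
After event 1: A_seq=100 A_ack=315 B_seq=315 B_ack=100
After event 2: A_seq=252 A_ack=315 B_seq=315 B_ack=100

252 315 315 100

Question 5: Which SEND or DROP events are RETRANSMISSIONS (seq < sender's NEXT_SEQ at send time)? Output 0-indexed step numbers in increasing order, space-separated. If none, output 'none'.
Step 0: SEND seq=200 -> fresh
Step 1: SEND seq=219 -> fresh
Step 2: DROP seq=100 -> fresh
Step 3: SEND seq=252 -> fresh
Step 4: SEND seq=100 -> retransmit

Answer: 4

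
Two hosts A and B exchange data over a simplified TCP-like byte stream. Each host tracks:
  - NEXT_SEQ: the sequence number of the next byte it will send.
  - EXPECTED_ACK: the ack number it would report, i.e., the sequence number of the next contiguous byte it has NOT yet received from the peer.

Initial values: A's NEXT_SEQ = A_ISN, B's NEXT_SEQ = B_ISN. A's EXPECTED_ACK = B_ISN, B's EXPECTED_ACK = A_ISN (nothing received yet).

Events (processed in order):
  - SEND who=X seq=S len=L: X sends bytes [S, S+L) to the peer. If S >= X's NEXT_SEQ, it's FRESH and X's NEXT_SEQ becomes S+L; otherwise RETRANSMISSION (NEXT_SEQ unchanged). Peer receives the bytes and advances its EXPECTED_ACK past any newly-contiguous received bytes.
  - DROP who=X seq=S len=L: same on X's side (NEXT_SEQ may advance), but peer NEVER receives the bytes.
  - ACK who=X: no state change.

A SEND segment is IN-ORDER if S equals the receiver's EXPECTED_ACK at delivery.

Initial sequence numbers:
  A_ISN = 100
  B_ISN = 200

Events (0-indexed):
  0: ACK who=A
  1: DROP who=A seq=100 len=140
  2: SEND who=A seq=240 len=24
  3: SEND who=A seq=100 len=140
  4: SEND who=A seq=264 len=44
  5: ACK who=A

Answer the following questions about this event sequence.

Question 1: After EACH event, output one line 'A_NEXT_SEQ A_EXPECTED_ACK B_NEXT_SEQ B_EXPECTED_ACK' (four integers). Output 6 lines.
100 200 200 100
240 200 200 100
264 200 200 100
264 200 200 264
308 200 200 308
308 200 200 308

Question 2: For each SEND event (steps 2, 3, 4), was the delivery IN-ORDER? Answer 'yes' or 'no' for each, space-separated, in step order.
Step 2: SEND seq=240 -> out-of-order
Step 3: SEND seq=100 -> in-order
Step 4: SEND seq=264 -> in-order

Answer: no yes yes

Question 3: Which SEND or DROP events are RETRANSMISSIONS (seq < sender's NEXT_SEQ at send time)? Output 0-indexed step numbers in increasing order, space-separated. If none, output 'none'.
Answer: 3

Derivation:
Step 1: DROP seq=100 -> fresh
Step 2: SEND seq=240 -> fresh
Step 3: SEND seq=100 -> retransmit
Step 4: SEND seq=264 -> fresh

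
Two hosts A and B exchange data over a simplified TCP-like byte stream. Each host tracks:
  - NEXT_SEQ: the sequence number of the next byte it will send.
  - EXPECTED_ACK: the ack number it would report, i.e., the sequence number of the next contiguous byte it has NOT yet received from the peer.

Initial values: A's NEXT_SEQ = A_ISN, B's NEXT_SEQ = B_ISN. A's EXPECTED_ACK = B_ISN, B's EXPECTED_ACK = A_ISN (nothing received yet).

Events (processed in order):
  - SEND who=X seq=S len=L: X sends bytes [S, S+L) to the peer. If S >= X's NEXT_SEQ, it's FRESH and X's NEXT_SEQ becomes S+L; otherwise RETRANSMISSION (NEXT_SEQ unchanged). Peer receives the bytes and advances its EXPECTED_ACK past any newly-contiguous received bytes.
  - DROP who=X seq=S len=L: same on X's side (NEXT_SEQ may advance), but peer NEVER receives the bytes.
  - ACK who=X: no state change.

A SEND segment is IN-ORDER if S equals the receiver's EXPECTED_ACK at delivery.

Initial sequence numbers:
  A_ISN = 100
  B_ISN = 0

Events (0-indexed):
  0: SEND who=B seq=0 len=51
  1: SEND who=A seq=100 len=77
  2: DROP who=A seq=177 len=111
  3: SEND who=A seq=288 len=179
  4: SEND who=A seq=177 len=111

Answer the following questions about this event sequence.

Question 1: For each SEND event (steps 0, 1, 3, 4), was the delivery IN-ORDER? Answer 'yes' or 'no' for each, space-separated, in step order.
Step 0: SEND seq=0 -> in-order
Step 1: SEND seq=100 -> in-order
Step 3: SEND seq=288 -> out-of-order
Step 4: SEND seq=177 -> in-order

Answer: yes yes no yes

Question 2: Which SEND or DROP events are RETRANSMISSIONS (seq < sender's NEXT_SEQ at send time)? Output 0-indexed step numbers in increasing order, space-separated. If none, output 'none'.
Answer: 4

Derivation:
Step 0: SEND seq=0 -> fresh
Step 1: SEND seq=100 -> fresh
Step 2: DROP seq=177 -> fresh
Step 3: SEND seq=288 -> fresh
Step 4: SEND seq=177 -> retransmit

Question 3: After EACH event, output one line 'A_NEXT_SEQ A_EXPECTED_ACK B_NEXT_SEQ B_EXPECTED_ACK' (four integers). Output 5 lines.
100 51 51 100
177 51 51 177
288 51 51 177
467 51 51 177
467 51 51 467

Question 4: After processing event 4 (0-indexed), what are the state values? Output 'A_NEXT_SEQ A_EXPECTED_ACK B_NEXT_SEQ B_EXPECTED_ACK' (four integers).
After event 0: A_seq=100 A_ack=51 B_seq=51 B_ack=100
After event 1: A_seq=177 A_ack=51 B_seq=51 B_ack=177
After event 2: A_seq=288 A_ack=51 B_seq=51 B_ack=177
After event 3: A_seq=467 A_ack=51 B_seq=51 B_ack=177
After event 4: A_seq=467 A_ack=51 B_seq=51 B_ack=467

467 51 51 467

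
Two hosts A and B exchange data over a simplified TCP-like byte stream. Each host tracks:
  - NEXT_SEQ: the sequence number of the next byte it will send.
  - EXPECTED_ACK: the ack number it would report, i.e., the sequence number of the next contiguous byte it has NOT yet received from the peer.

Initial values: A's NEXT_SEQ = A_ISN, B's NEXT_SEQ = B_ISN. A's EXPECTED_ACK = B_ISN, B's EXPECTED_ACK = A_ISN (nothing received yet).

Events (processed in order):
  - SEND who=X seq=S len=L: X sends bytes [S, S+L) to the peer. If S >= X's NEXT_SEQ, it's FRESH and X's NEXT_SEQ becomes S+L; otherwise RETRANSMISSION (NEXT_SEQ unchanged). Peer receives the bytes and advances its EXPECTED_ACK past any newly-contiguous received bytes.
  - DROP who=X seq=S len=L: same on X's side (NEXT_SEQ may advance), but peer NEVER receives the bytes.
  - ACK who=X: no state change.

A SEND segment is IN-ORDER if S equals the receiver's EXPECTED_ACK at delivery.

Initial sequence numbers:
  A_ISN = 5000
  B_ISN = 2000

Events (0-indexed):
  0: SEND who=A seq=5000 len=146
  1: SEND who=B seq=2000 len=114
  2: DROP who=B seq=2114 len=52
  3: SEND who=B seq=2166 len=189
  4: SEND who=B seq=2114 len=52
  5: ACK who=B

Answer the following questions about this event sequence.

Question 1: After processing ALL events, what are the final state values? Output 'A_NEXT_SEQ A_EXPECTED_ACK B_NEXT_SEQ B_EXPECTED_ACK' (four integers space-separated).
Answer: 5146 2355 2355 5146

Derivation:
After event 0: A_seq=5146 A_ack=2000 B_seq=2000 B_ack=5146
After event 1: A_seq=5146 A_ack=2114 B_seq=2114 B_ack=5146
After event 2: A_seq=5146 A_ack=2114 B_seq=2166 B_ack=5146
After event 3: A_seq=5146 A_ack=2114 B_seq=2355 B_ack=5146
After event 4: A_seq=5146 A_ack=2355 B_seq=2355 B_ack=5146
After event 5: A_seq=5146 A_ack=2355 B_seq=2355 B_ack=5146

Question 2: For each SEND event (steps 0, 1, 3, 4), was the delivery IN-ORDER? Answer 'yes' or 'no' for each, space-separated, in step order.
Answer: yes yes no yes

Derivation:
Step 0: SEND seq=5000 -> in-order
Step 1: SEND seq=2000 -> in-order
Step 3: SEND seq=2166 -> out-of-order
Step 4: SEND seq=2114 -> in-order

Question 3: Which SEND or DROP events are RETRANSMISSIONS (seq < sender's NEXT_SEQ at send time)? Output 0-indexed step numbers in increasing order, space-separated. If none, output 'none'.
Answer: 4

Derivation:
Step 0: SEND seq=5000 -> fresh
Step 1: SEND seq=2000 -> fresh
Step 2: DROP seq=2114 -> fresh
Step 3: SEND seq=2166 -> fresh
Step 4: SEND seq=2114 -> retransmit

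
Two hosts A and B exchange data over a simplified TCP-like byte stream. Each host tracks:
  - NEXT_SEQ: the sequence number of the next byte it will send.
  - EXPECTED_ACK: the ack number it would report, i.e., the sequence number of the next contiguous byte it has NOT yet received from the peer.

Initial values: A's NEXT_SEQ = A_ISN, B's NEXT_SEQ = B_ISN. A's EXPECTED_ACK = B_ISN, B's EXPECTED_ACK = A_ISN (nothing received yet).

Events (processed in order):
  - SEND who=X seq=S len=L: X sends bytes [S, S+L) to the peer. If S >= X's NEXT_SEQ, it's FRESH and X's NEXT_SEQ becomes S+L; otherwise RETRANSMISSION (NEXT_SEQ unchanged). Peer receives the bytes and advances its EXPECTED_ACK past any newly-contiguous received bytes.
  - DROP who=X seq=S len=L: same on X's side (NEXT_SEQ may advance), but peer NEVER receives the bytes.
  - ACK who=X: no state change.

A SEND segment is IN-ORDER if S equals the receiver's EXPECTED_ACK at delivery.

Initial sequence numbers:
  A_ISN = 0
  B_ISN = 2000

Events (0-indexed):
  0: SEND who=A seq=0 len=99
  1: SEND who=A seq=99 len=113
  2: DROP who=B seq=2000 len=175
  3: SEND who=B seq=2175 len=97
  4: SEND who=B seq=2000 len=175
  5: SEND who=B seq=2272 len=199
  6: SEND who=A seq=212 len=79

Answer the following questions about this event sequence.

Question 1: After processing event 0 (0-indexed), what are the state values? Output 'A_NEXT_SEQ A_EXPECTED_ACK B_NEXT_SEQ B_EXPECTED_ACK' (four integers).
After event 0: A_seq=99 A_ack=2000 B_seq=2000 B_ack=99

99 2000 2000 99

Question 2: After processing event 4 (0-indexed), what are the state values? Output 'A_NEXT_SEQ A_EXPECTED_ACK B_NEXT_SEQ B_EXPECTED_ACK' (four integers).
After event 0: A_seq=99 A_ack=2000 B_seq=2000 B_ack=99
After event 1: A_seq=212 A_ack=2000 B_seq=2000 B_ack=212
After event 2: A_seq=212 A_ack=2000 B_seq=2175 B_ack=212
After event 3: A_seq=212 A_ack=2000 B_seq=2272 B_ack=212
After event 4: A_seq=212 A_ack=2272 B_seq=2272 B_ack=212

212 2272 2272 212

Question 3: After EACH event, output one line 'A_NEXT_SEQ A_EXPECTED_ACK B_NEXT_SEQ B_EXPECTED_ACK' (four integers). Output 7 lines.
99 2000 2000 99
212 2000 2000 212
212 2000 2175 212
212 2000 2272 212
212 2272 2272 212
212 2471 2471 212
291 2471 2471 291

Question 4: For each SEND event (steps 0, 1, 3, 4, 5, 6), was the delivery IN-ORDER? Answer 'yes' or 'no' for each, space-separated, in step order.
Answer: yes yes no yes yes yes

Derivation:
Step 0: SEND seq=0 -> in-order
Step 1: SEND seq=99 -> in-order
Step 3: SEND seq=2175 -> out-of-order
Step 4: SEND seq=2000 -> in-order
Step 5: SEND seq=2272 -> in-order
Step 6: SEND seq=212 -> in-order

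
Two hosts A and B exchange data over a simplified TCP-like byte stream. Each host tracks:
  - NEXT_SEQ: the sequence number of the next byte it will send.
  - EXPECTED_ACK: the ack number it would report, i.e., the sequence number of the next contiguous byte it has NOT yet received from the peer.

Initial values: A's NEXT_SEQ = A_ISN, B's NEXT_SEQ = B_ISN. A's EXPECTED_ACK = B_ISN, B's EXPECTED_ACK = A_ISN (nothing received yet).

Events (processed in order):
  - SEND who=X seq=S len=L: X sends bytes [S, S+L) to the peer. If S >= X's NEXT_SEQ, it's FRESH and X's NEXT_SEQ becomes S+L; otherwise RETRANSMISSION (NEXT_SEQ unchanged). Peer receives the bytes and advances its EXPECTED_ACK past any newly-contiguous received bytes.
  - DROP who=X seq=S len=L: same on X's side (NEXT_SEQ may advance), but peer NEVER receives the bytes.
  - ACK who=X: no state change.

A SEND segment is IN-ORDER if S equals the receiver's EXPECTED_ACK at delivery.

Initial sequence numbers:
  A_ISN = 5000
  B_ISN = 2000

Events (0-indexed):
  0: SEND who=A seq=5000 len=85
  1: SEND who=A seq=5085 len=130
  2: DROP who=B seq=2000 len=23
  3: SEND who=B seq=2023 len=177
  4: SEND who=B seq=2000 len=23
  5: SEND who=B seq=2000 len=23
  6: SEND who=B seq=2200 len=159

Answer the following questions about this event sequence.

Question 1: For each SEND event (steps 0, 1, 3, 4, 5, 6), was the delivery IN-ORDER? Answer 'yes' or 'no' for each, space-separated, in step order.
Step 0: SEND seq=5000 -> in-order
Step 1: SEND seq=5085 -> in-order
Step 3: SEND seq=2023 -> out-of-order
Step 4: SEND seq=2000 -> in-order
Step 5: SEND seq=2000 -> out-of-order
Step 6: SEND seq=2200 -> in-order

Answer: yes yes no yes no yes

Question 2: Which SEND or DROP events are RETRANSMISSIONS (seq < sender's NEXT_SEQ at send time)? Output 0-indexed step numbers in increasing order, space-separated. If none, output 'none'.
Step 0: SEND seq=5000 -> fresh
Step 1: SEND seq=5085 -> fresh
Step 2: DROP seq=2000 -> fresh
Step 3: SEND seq=2023 -> fresh
Step 4: SEND seq=2000 -> retransmit
Step 5: SEND seq=2000 -> retransmit
Step 6: SEND seq=2200 -> fresh

Answer: 4 5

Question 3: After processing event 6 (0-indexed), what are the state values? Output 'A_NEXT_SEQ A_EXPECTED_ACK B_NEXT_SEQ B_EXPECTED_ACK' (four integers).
After event 0: A_seq=5085 A_ack=2000 B_seq=2000 B_ack=5085
After event 1: A_seq=5215 A_ack=2000 B_seq=2000 B_ack=5215
After event 2: A_seq=5215 A_ack=2000 B_seq=2023 B_ack=5215
After event 3: A_seq=5215 A_ack=2000 B_seq=2200 B_ack=5215
After event 4: A_seq=5215 A_ack=2200 B_seq=2200 B_ack=5215
After event 5: A_seq=5215 A_ack=2200 B_seq=2200 B_ack=5215
After event 6: A_seq=5215 A_ack=2359 B_seq=2359 B_ack=5215

5215 2359 2359 5215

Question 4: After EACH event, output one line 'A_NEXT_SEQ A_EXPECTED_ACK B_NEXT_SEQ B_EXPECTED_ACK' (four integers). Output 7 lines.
5085 2000 2000 5085
5215 2000 2000 5215
5215 2000 2023 5215
5215 2000 2200 5215
5215 2200 2200 5215
5215 2200 2200 5215
5215 2359 2359 5215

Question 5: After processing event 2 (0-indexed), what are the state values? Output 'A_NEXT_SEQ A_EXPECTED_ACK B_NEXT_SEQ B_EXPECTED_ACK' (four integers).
After event 0: A_seq=5085 A_ack=2000 B_seq=2000 B_ack=5085
After event 1: A_seq=5215 A_ack=2000 B_seq=2000 B_ack=5215
After event 2: A_seq=5215 A_ack=2000 B_seq=2023 B_ack=5215

5215 2000 2023 5215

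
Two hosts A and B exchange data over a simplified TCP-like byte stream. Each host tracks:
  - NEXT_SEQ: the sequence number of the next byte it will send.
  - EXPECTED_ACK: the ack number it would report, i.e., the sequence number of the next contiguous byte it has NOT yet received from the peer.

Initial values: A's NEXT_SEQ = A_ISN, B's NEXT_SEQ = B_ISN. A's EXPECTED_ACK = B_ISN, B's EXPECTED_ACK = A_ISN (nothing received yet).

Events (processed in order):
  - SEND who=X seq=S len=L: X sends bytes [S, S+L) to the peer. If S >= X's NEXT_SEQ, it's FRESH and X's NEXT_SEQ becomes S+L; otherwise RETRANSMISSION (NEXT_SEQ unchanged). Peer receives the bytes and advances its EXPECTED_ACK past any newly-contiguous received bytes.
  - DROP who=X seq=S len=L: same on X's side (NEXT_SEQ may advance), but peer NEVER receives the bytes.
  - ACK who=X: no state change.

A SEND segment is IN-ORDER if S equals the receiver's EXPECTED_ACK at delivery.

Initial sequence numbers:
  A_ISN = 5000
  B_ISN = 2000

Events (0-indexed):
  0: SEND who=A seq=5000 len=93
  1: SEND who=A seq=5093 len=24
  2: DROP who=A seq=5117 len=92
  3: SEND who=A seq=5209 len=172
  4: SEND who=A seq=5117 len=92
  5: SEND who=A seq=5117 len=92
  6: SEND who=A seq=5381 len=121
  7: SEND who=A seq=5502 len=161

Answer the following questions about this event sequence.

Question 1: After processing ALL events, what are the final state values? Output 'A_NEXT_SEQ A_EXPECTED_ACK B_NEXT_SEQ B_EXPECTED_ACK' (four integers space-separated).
Answer: 5663 2000 2000 5663

Derivation:
After event 0: A_seq=5093 A_ack=2000 B_seq=2000 B_ack=5093
After event 1: A_seq=5117 A_ack=2000 B_seq=2000 B_ack=5117
After event 2: A_seq=5209 A_ack=2000 B_seq=2000 B_ack=5117
After event 3: A_seq=5381 A_ack=2000 B_seq=2000 B_ack=5117
After event 4: A_seq=5381 A_ack=2000 B_seq=2000 B_ack=5381
After event 5: A_seq=5381 A_ack=2000 B_seq=2000 B_ack=5381
After event 6: A_seq=5502 A_ack=2000 B_seq=2000 B_ack=5502
After event 7: A_seq=5663 A_ack=2000 B_seq=2000 B_ack=5663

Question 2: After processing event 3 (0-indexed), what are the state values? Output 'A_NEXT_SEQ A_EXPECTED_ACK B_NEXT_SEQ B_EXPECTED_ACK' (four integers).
After event 0: A_seq=5093 A_ack=2000 B_seq=2000 B_ack=5093
After event 1: A_seq=5117 A_ack=2000 B_seq=2000 B_ack=5117
After event 2: A_seq=5209 A_ack=2000 B_seq=2000 B_ack=5117
After event 3: A_seq=5381 A_ack=2000 B_seq=2000 B_ack=5117

5381 2000 2000 5117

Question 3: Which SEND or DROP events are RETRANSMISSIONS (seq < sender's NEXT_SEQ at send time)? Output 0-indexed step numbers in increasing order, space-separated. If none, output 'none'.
Answer: 4 5

Derivation:
Step 0: SEND seq=5000 -> fresh
Step 1: SEND seq=5093 -> fresh
Step 2: DROP seq=5117 -> fresh
Step 3: SEND seq=5209 -> fresh
Step 4: SEND seq=5117 -> retransmit
Step 5: SEND seq=5117 -> retransmit
Step 6: SEND seq=5381 -> fresh
Step 7: SEND seq=5502 -> fresh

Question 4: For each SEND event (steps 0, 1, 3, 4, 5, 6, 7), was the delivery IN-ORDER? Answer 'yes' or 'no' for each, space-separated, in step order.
Step 0: SEND seq=5000 -> in-order
Step 1: SEND seq=5093 -> in-order
Step 3: SEND seq=5209 -> out-of-order
Step 4: SEND seq=5117 -> in-order
Step 5: SEND seq=5117 -> out-of-order
Step 6: SEND seq=5381 -> in-order
Step 7: SEND seq=5502 -> in-order

Answer: yes yes no yes no yes yes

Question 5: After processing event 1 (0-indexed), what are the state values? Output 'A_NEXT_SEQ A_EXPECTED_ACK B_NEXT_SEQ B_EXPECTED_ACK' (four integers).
After event 0: A_seq=5093 A_ack=2000 B_seq=2000 B_ack=5093
After event 1: A_seq=5117 A_ack=2000 B_seq=2000 B_ack=5117

5117 2000 2000 5117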